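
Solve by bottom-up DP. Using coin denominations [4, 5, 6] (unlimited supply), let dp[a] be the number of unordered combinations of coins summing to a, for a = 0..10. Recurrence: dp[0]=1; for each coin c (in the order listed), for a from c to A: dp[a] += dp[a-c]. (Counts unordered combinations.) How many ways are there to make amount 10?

after  coin     0     1     2     3     4     5     6     7     8     9    10
          4     1     0     0     0     1     0     0     0     1     0     0
          5     1     0     0     0     1     1     0     0     1     1     1
          6     1     0     0     0     1     1     1     0     1     1     2

2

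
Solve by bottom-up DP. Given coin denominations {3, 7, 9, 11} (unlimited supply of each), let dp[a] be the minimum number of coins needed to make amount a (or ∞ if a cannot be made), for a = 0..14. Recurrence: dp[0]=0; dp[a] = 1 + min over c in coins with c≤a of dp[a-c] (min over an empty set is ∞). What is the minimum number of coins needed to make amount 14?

 a  0  1  2  3  4  5  6  7  8  9 10 11 12 13 14
dp  0  -  -  1  -  -  2  1  -  1  2  1  2  3  2
(- denotes ∞ / unreachable)

2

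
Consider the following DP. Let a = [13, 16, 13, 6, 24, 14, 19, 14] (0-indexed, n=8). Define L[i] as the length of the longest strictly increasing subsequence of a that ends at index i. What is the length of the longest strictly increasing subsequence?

   i    0    1    2    3    4    5    6    7
a[i]   13   16   13    6   24   14   19   14
L[i]    1    2    1    1    3    2    3    2

3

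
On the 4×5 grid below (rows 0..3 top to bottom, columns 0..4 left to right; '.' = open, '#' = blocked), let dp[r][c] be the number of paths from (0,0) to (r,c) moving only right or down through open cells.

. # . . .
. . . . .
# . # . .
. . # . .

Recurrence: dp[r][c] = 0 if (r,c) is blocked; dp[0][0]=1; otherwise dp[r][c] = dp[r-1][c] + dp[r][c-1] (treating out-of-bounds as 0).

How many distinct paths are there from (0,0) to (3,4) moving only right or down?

r\c   0   1   2   3   4
  0   1   0   0   0   0
  1   1   1   1   1   1
  2   0   1   0   1   2
  3   0   1   0   1   3

3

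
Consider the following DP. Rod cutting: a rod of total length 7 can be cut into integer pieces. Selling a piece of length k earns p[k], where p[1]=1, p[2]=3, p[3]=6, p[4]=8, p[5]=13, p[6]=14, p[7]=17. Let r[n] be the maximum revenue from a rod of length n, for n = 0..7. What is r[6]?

14

   n    0    1    2    3    4    5    6    7
r[n]    0    1    3    6    8   13   14   17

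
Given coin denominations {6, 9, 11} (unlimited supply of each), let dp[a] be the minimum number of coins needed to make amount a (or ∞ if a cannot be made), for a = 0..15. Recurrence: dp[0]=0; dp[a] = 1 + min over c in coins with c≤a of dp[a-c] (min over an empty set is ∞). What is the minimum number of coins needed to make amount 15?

 a  0  1  2  3  4  5  6  7  8  9 10 11 12 13 14 15
dp  0  -  -  -  -  -  1  -  -  1  -  1  2  -  -  2
(- denotes ∞ / unreachable)

2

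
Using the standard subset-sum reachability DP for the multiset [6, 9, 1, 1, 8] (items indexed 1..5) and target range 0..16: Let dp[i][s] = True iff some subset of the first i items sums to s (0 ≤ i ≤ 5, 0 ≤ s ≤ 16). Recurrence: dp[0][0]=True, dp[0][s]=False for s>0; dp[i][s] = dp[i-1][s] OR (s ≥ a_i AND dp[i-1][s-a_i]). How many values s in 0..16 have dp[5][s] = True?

12

i\s   0   1   2   3   4   5   6   7   8   9  10  11  12  13  14  15  16
  0   T   F   F   F   F   F   F   F   F   F   F   F   F   F   F   F   F
  1   T   F   F   F   F   F   T   F   F   F   F   F   F   F   F   F   F
  2   T   F   F   F   F   F   T   F   F   T   F   F   F   F   F   T   F
  3   T   T   F   F   F   F   T   T   F   T   T   F   F   F   F   T   T
  4   T   T   T   F   F   F   T   T   T   T   T   T   F   F   F   T   T
  5   T   T   T   F   F   F   T   T   T   T   T   T   F   F   T   T   T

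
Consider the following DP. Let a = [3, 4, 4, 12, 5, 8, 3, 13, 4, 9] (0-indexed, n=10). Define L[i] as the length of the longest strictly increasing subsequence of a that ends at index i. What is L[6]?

1

   i    0    1    2    3    4    5    6    7    8    9
a[i]    3    4    4   12    5    8    3   13    4    9
L[i]    1    2    2    3    3    4    1    5    2    5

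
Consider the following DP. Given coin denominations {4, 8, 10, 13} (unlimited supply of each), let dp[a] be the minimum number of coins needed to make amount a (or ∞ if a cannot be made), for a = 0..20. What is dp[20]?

 a  0  1  2  3  4  5  6  7  8  9 10 11 12 13 14 15 16 17 18 19 20
dp  0  -  -  -  1  -  -  -  1  -  1  -  2  1  2  -  2  2  2  -  2
(- denotes ∞ / unreachable)

2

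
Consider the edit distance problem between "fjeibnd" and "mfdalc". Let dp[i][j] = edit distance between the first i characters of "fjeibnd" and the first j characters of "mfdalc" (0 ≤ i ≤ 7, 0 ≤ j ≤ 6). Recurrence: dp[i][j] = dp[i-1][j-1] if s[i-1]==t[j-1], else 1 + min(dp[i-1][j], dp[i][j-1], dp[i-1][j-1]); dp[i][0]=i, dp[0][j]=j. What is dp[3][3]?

3

   ''  m  f  d  a  l  c
''  0  1  2  3  4  5  6
 f  1  1  1  2  3  4  5
 j  2  2  2  2  3  4  5
 e  3  3  3  3  3  4  5
 i  4  4  4  4  4  4  5
 b  5  5  5  5  5  5  5
 n  6  6  6  6  6  6  6
 d  7  7  7  6  7  7  7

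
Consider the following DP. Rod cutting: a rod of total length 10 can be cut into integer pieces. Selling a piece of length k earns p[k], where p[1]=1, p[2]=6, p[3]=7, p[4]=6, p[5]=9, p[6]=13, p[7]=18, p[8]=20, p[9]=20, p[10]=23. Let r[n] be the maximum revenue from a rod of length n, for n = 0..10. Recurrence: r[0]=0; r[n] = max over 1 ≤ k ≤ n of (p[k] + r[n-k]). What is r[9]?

   n    0    1    2    3    4    5    6    7    8    9   10
r[n]    0    1    6    7   12   13   18   19   24   25   30

25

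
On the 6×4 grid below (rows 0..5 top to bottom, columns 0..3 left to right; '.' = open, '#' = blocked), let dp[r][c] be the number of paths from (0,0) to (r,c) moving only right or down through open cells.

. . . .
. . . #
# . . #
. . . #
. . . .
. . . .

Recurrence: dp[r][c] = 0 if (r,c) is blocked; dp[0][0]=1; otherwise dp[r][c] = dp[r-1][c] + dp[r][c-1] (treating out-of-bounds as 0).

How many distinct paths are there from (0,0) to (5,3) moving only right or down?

20

r\c   0   1   2   3
  0   1   1   1   1
  1   1   2   3   0
  2   0   2   5   0
  3   0   2   7   0
  4   0   2   9   9
  5   0   2  11  20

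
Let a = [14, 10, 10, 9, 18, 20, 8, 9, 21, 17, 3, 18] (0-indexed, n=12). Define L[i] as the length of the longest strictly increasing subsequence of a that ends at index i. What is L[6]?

1

   i    0    1    2    3    4    5    6    7    8    9   10   11
a[i]   14   10   10    9   18   20    8    9   21   17    3   18
L[i]    1    1    1    1    2    3    1    2    4    3    1    4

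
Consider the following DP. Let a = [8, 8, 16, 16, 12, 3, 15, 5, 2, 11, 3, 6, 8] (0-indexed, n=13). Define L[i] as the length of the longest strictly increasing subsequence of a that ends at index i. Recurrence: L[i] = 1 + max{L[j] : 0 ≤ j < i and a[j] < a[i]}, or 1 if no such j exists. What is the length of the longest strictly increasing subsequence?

   i    0    1    2    3    4    5    6    7    8    9   10   11   12
a[i]    8    8   16   16   12    3   15    5    2   11    3    6    8
L[i]    1    1    2    2    2    1    3    2    1    3    2    3    4

4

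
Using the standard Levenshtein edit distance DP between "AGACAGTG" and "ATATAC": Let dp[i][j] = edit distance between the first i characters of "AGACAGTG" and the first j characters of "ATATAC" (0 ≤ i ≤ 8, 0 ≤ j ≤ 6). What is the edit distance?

5

   ''  A  T  A  T  A  C
''  0  1  2  3  4  5  6
 A  1  0  1  2  3  4  5
 G  2  1  1  2  3  4  5
 A  3  2  2  1  2  3  4
 C  4  3  3  2  2  3  3
 A  5  4  4  3  3  2  3
 G  6  5  5  4  4  3  3
 T  7  6  5  5  4  4  4
 G  8  7  6  6  5  5  5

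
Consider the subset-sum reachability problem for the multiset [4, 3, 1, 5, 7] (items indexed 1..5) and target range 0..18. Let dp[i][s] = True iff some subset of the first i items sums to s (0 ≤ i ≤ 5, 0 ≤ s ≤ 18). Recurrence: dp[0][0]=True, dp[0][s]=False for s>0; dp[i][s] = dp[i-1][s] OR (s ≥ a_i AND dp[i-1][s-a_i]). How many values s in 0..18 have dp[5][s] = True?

17

i\s   0   1   2   3   4   5   6   7   8   9  10  11  12  13  14  15  16  17  18
  0   T   F   F   F   F   F   F   F   F   F   F   F   F   F   F   F   F   F   F
  1   T   F   F   F   T   F   F   F   F   F   F   F   F   F   F   F   F   F   F
  2   T   F   F   T   T   F   F   T   F   F   F   F   F   F   F   F   F   F   F
  3   T   T   F   T   T   T   F   T   T   F   F   F   F   F   F   F   F   F   F
  4   T   T   F   T   T   T   T   T   T   T   T   F   T   T   F   F   F   F   F
  5   T   T   F   T   T   T   T   T   T   T   T   T   T   T   T   T   T   T   F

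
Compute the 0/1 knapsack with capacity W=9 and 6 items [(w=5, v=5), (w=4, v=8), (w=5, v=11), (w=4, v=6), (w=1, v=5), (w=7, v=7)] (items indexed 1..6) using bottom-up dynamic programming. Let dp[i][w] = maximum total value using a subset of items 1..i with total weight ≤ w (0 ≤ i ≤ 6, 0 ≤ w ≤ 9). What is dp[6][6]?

i\w   0   1   2   3   4   5   6   7   8   9
  0   0   0   0   0   0   0   0   0   0   0
  1   0   0   0   0   0   5   5   5   5   5
  2   0   0   0   0   8   8   8   8   8  13
  3   0   0   0   0   8  11  11  11  11  19
  4   0   0   0   0   8  11  11  11  14  19
  5   0   5   5   5   8  13  16  16  16  19
  6   0   5   5   5   8  13  16  16  16  19

16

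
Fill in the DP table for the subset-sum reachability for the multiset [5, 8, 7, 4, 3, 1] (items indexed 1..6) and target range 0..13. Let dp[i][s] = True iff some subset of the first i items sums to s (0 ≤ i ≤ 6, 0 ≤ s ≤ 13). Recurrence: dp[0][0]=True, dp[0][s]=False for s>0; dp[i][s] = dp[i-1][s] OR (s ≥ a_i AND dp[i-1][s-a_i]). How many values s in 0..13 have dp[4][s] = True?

i\s   0   1   2   3   4   5   6   7   8   9  10  11  12  13
  0   T   F   F   F   F   F   F   F   F   F   F   F   F   F
  1   T   F   F   F   F   T   F   F   F   F   F   F   F   F
  2   T   F   F   F   F   T   F   F   T   F   F   F   F   T
  3   T   F   F   F   F   T   F   T   T   F   F   F   T   T
  4   T   F   F   F   T   T   F   T   T   T   F   T   T   T
  5   T   F   F   T   T   T   F   T   T   T   T   T   T   T
  6   T   T   F   T   T   T   T   T   T   T   T   T   T   T

9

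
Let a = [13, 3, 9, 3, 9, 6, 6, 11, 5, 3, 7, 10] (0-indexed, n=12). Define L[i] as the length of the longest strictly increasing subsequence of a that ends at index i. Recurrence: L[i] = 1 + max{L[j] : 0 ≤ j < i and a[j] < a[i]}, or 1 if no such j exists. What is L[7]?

3

   i    0    1    2    3    4    5    6    7    8    9   10   11
a[i]   13    3    9    3    9    6    6   11    5    3    7   10
L[i]    1    1    2    1    2    2    2    3    2    1    3    4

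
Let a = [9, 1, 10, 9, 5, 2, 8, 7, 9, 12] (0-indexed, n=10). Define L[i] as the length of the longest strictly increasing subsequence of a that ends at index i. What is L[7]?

3

   i    0    1    2    3    4    5    6    7    8    9
a[i]    9    1   10    9    5    2    8    7    9   12
L[i]    1    1    2    2    2    2    3    3    4    5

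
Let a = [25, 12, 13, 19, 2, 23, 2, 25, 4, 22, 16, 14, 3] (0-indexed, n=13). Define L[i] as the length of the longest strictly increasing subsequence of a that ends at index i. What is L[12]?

   i    0    1    2    3    4    5    6    7    8    9   10   11   12
a[i]   25   12   13   19    2   23    2   25    4   22   16   14    3
L[i]    1    1    2    3    1    4    1    5    2    4    3    3    2

2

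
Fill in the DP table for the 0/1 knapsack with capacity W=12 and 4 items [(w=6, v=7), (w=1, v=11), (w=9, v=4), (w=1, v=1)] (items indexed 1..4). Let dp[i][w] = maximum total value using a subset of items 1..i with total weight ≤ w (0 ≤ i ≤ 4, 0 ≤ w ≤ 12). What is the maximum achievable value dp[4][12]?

i\w   0   1   2   3   4   5   6   7   8   9  10  11  12
  0   0   0   0   0   0   0   0   0   0   0   0   0   0
  1   0   0   0   0   0   0   7   7   7   7   7   7   7
  2   0  11  11  11  11  11  11  18  18  18  18  18  18
  3   0  11  11  11  11  11  11  18  18  18  18  18  18
  4   0  11  12  12  12  12  12  18  19  19  19  19  19

19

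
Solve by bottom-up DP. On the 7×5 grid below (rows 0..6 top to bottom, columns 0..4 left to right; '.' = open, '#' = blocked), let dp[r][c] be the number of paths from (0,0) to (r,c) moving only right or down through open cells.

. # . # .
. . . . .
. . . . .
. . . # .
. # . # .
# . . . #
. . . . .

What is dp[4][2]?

r\c   0   1   2   3   4
  0   1   0   0   0   0
  1   1   1   1   1   1
  2   1   2   3   4   5
  3   1   3   6   0   5
  4   1   0   6   0   5
  5   0   0   6   6   0
  6   0   0   6  12  12

6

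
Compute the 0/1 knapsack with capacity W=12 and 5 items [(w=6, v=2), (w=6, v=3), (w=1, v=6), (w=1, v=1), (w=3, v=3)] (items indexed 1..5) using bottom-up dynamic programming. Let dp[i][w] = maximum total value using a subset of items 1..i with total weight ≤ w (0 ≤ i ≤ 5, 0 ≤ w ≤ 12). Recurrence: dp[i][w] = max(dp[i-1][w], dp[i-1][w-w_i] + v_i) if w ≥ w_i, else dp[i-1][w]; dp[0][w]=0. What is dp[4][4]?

i\w   0   1   2   3   4   5   6   7   8   9  10  11  12
  0   0   0   0   0   0   0   0   0   0   0   0   0   0
  1   0   0   0   0   0   0   2   2   2   2   2   2   2
  2   0   0   0   0   0   0   3   3   3   3   3   3   5
  3   0   6   6   6   6   6   6   9   9   9   9   9   9
  4   0   6   7   7   7   7   7   9  10  10  10  10  10
  5   0   6   7   7   9  10  10  10  10  10  12  13  13

7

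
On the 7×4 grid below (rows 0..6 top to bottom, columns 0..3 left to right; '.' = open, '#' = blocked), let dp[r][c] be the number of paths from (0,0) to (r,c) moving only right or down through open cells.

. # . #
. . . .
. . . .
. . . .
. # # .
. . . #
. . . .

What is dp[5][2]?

r\c   0   1   2   3
  0   1   0   0   0
  1   1   1   1   1
  2   1   2   3   4
  3   1   3   6  10
  4   1   0   0  10
  5   1   1   1   0
  6   1   2   3   3

1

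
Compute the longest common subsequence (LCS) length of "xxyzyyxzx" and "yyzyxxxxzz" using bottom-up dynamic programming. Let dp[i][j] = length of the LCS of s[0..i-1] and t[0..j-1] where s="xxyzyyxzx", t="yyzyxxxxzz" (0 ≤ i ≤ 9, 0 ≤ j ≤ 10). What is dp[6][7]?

   ''  y  y  z  y  x  x  x  x  z  z
''  0  0  0  0  0  0  0  0  0  0  0
 x  0  0  0  0  0  1  1  1  1  1  1
 x  0  0  0  0  0  1  2  2  2  2  2
 y  0  1  1  1  1  1  2  2  2  2  2
 z  0  1  1  2  2  2  2  2  2  3  3
 y  0  1  2  2  3  3  3  3  3  3  3
 y  0  1  2  2  3  3  3  3  3  3  3
 x  0  1  2  2  3  4  4  4  4  4  4
 z  0  1  2  3  3  4  4  4  4  5  5
 x  0  1  2  3  3  4  5  5  5  5  5

3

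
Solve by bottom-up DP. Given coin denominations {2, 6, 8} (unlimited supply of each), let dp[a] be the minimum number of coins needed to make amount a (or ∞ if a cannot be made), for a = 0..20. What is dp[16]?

2

 a  0  1  2  3  4  5  6  7  8  9 10 11 12 13 14 15 16 17 18 19 20
dp  0  -  1  -  2  -  1  -  1  -  2  -  2  -  2  -  2  -  3  -  3
(- denotes ∞ / unreachable)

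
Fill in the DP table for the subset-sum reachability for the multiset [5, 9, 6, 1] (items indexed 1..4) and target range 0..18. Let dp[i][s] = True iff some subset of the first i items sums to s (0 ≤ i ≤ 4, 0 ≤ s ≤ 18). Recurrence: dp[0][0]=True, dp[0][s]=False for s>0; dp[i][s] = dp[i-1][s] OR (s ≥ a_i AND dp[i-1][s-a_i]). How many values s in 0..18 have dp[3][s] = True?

7

i\s   0   1   2   3   4   5   6   7   8   9  10  11  12  13  14  15  16  17  18
  0   T   F   F   F   F   F   F   F   F   F   F   F   F   F   F   F   F   F   F
  1   T   F   F   F   F   T   F   F   F   F   F   F   F   F   F   F   F   F   F
  2   T   F   F   F   F   T   F   F   F   T   F   F   F   F   T   F   F   F   F
  3   T   F   F   F   F   T   T   F   F   T   F   T   F   F   T   T   F   F   F
  4   T   T   F   F   F   T   T   T   F   T   T   T   T   F   T   T   T   F   F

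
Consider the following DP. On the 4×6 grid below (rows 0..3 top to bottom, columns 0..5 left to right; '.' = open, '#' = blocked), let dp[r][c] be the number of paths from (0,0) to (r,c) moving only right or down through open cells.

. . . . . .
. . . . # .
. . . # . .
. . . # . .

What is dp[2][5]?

1

r\c   0   1   2   3   4   5
  0   1   1   1   1   1   1
  1   1   2   3   4   0   1
  2   1   3   6   0   0   1
  3   1   4  10   0   0   1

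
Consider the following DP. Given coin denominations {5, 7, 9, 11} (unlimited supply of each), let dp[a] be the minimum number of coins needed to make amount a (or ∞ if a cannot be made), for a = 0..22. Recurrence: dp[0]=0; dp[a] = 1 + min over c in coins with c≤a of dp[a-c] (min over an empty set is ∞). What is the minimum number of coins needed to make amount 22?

 a  0  1  2  3  4  5  6  7  8  9 10 11 12 13 14 15 16 17 18 19 20 21 22
dp  0  -  -  -  -  1  -  1  -  1  2  1  2  -  2  3  2  3  2  3  2  3  2
(- denotes ∞ / unreachable)

2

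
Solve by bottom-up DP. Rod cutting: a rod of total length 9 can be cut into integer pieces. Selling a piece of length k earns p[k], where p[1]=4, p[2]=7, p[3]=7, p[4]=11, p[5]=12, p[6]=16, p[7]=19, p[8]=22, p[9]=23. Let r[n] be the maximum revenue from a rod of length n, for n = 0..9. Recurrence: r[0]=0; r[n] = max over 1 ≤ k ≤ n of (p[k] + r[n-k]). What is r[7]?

28

   n    0    1    2    3    4    5    6    7    8    9
r[n]    0    4    8   12   16   20   24   28   32   36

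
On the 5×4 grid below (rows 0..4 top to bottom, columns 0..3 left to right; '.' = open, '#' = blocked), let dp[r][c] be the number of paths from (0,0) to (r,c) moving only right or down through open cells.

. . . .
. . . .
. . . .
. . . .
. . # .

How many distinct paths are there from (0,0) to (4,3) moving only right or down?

20

r\c   0   1   2   3
  0   1   1   1   1
  1   1   2   3   4
  2   1   3   6  10
  3   1   4  10  20
  4   1   5   0  20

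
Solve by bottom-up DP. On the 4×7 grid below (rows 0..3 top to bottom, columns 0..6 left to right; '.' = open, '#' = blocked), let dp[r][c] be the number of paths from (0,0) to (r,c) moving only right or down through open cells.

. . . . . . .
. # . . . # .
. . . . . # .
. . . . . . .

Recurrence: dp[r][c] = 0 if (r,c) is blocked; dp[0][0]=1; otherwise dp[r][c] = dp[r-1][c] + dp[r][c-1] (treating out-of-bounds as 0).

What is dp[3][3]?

8

r\c   0   1   2   3   4   5   6
  0   1   1   1   1   1   1   1
  1   1   0   1   2   3   0   1
  2   1   1   2   4   7   0   1
  3   1   2   4   8  15  15  16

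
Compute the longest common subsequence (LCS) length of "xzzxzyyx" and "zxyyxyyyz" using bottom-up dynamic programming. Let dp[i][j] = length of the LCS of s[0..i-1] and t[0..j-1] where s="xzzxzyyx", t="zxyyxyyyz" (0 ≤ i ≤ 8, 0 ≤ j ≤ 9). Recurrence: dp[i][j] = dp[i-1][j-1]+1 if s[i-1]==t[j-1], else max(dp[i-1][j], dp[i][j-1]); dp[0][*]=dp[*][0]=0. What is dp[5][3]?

2

   ''  z  x  y  y  x  y  y  y  z
''  0  0  0  0  0  0  0  0  0  0
 x  0  0  1  1  1  1  1  1  1  1
 z  0  1  1  1  1  1  1  1  1  2
 z  0  1  1  1  1  1  1  1  1  2
 x  0  1  2  2  2  2  2  2  2  2
 z  0  1  2  2  2  2  2  2  2  3
 y  0  1  2  3  3  3  3  3  3  3
 y  0  1  2  3  4  4  4  4  4  4
 x  0  1  2  3  4  5  5  5  5  5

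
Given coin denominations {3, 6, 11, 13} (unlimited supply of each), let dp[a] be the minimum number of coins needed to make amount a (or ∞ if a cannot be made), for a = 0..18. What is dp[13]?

1

 a  0  1  2  3  4  5  6  7  8  9 10 11 12 13 14 15 16 17 18
dp  0  -  -  1  -  -  1  -  -  2  -  1  2  1  2  3  2  2  3
(- denotes ∞ / unreachable)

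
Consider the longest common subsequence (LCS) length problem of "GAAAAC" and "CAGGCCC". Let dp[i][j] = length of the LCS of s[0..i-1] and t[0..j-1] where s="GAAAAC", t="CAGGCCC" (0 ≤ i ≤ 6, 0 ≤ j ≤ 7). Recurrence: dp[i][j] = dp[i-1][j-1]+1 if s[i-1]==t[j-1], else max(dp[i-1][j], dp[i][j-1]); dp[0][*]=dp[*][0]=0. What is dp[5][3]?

1

   ''  C  A  G  G  C  C  C
''  0  0  0  0  0  0  0  0
 G  0  0  0  1  1  1  1  1
 A  0  0  1  1  1  1  1  1
 A  0  0  1  1  1  1  1  1
 A  0  0  1  1  1  1  1  1
 A  0  0  1  1  1  1  1  1
 C  0  1  1  1  1  2  2  2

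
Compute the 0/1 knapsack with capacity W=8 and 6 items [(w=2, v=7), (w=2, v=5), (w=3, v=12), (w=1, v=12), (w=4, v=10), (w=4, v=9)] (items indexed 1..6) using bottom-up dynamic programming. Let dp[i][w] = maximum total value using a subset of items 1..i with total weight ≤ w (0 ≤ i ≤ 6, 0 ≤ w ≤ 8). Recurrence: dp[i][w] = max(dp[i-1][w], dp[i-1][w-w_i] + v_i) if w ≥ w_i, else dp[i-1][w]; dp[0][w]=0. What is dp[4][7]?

i\w   0   1   2   3   4   5   6   7   8
  0   0   0   0   0   0   0   0   0   0
  1   0   0   7   7   7   7   7   7   7
  2   0   0   7   7  12  12  12  12  12
  3   0   0   7  12  12  19  19  24  24
  4   0  12  12  19  24  24  31  31  36
  5   0  12  12  19  24  24  31  31  36
  6   0  12  12  19  24  24  31  31  36

31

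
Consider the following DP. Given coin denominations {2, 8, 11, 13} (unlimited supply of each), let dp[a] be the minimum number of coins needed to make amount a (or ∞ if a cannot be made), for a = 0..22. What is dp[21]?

2

 a  0  1  2  3  4  5  6  7  8  9 10 11 12 13 14 15 16 17 18 19 20 21 22
dp  0  -  1  -  2  -  3  -  1  -  2  1  3  1  4  2  2  3  3  2  4  2  2
(- denotes ∞ / unreachable)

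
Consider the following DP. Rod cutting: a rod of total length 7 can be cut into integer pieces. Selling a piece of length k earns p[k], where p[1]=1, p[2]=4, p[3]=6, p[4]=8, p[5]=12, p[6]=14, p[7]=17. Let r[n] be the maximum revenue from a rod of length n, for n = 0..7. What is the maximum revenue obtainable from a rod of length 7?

   n    0    1    2    3    4    5    6    7
r[n]    0    1    4    6    8   12   14   17

17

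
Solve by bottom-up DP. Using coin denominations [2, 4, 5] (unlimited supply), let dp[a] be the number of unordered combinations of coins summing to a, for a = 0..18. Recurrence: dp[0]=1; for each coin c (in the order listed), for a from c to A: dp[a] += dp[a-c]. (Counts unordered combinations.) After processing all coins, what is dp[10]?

after  coin     0     1     2     3     4     5     6     7     8     9    10    11    12    13    14    15    16    17    18
          2     1     0     1     0     1     0     1     0     1     0     1     0     1     0     1     0     1     0     1
          4     1     0     1     0     2     0     2     0     3     0     3     0     4     0     4     0     5     0     5
          5     1     0     1     0     2     1     2     1     3     2     4     2     5     3     6     4     7     5     8

4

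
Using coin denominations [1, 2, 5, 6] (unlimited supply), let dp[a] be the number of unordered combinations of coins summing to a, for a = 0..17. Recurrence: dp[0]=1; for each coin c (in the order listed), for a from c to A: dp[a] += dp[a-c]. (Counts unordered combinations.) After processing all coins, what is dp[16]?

33

after  coin     0     1     2     3     4     5     6     7     8     9    10    11    12    13    14    15    16    17
          1     1     1     1     1     1     1     1     1     1     1     1     1     1     1     1     1     1     1
          2     1     1     2     2     3     3     4     4     5     5     6     6     7     7     8     8     9     9
          5     1     1     2     2     3     4     5     6     7     8    10    11    13    14    16    18    20    22
          6     1     1     2     2     3     4     6     7     9    10    13    15    19    21    25    28    33    37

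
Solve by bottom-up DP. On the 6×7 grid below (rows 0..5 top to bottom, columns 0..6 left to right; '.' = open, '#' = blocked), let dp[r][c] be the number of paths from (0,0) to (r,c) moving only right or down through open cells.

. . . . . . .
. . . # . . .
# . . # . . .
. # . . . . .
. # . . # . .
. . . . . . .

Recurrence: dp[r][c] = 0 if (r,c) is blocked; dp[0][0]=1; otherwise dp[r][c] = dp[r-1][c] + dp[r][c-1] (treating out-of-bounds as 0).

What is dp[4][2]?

5

r\c   0   1   2   3   4   5   6
  0   1   1   1   1   1   1   1
  1   1   2   3   0   1   2   3
  2   0   2   5   0   1   3   6
  3   0   0   5   5   6   9  15
  4   0   0   5  10   0   9  24
  5   0   0   5  15  15  24  48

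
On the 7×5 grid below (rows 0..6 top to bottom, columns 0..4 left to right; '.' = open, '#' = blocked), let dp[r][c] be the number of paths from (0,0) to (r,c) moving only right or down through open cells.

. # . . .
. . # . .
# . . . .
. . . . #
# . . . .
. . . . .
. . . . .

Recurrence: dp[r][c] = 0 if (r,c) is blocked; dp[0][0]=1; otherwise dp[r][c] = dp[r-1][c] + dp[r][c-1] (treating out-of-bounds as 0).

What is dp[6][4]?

r\c   0   1   2   3   4
  0   1   0   0   0   0
  1   1   1   0   0   0
  2   0   1   1   1   1
  3   0   1   2   3   0
  4   0   1   3   6   6
  5   0   1   4  10  16
  6   0   1   5  15  31

31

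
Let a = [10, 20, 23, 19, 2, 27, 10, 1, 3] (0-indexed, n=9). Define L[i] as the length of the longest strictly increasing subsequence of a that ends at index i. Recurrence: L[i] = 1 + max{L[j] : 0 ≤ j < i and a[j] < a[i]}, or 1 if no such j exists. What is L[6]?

   i    0    1    2    3    4    5    6    7    8
a[i]   10   20   23   19    2   27   10    1    3
L[i]    1    2    3    2    1    4    2    1    2

2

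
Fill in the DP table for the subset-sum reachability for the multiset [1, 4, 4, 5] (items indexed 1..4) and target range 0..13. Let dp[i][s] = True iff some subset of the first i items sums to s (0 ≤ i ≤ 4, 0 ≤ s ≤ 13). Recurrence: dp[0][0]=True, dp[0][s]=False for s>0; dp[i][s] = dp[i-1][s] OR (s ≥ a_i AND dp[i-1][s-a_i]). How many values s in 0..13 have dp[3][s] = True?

i\s   0   1   2   3   4   5   6   7   8   9  10  11  12  13
  0   T   F   F   F   F   F   F   F   F   F   F   F   F   F
  1   T   T   F   F   F   F   F   F   F   F   F   F   F   F
  2   T   T   F   F   T   T   F   F   F   F   F   F   F   F
  3   T   T   F   F   T   T   F   F   T   T   F   F   F   F
  4   T   T   F   F   T   T   T   F   T   T   T   F   F   T

6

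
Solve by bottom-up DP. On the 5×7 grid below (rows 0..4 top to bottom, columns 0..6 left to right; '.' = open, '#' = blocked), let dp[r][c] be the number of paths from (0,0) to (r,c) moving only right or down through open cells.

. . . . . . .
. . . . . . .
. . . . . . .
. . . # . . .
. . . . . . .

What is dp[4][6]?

130

r\c   0   1   2   3   4   5   6
  0   1   1   1   1   1   1   1
  1   1   2   3   4   5   6   7
  2   1   3   6  10  15  21  28
  3   1   4  10   0  15  36  64
  4   1   5  15  15  30  66 130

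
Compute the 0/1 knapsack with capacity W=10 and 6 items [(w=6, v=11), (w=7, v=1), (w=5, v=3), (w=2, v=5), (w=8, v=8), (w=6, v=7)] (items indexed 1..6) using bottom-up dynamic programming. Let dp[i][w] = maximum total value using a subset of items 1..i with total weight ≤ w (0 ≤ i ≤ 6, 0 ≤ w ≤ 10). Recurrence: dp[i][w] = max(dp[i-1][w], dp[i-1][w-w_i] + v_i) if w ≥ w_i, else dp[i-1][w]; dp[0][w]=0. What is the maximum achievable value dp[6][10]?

16

i\w   0   1   2   3   4   5   6   7   8   9  10
  0   0   0   0   0   0   0   0   0   0   0   0
  1   0   0   0   0   0   0  11  11  11  11  11
  2   0   0   0   0   0   0  11  11  11  11  11
  3   0   0   0   0   0   3  11  11  11  11  11
  4   0   0   5   5   5   5  11  11  16  16  16
  5   0   0   5   5   5   5  11  11  16  16  16
  6   0   0   5   5   5   5  11  11  16  16  16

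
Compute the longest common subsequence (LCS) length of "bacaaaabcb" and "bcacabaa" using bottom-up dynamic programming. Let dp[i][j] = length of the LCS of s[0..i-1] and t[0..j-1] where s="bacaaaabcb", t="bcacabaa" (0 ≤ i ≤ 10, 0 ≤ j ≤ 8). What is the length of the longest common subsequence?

6

   ''  b  c  a  c  a  b  a  a
''  0  0  0  0  0  0  0  0  0
 b  0  1  1  1  1  1  1  1  1
 a  0  1  1  2  2  2  2  2  2
 c  0  1  2  2  3  3  3  3  3
 a  0  1  2  3  3  4  4  4  4
 a  0  1  2  3  3  4  4  5  5
 a  0  1  2  3  3  4  4  5  6
 a  0  1  2  3  3  4  4  5  6
 b  0  1  2  3  3  4  5  5  6
 c  0  1  2  3  4  4  5  5  6
 b  0  1  2  3  4  4  5  5  6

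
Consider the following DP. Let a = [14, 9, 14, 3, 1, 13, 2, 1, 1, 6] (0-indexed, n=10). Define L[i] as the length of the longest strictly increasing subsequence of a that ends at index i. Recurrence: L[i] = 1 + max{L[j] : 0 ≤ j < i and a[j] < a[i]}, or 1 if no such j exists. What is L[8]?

1

   i    0    1    2    3    4    5    6    7    8    9
a[i]   14    9   14    3    1   13    2    1    1    6
L[i]    1    1    2    1    1    2    2    1    1    3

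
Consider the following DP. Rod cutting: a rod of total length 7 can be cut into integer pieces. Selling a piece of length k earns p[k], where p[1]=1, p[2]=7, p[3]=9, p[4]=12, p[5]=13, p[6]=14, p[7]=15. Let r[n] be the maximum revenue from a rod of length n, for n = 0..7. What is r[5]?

   n    0    1    2    3    4    5    6    7
r[n]    0    1    7    9   14   16   21   23

16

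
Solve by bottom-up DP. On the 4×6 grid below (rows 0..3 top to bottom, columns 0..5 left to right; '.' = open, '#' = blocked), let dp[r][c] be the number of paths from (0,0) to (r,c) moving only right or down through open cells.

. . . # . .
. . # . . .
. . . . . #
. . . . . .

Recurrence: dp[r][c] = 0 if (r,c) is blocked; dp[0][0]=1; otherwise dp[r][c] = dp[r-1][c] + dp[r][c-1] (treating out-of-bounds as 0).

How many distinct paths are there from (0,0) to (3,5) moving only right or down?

13

r\c   0   1   2   3   4   5
  0   1   1   1   0   0   0
  1   1   2   0   0   0   0
  2   1   3   3   3   3   0
  3   1   4   7  10  13  13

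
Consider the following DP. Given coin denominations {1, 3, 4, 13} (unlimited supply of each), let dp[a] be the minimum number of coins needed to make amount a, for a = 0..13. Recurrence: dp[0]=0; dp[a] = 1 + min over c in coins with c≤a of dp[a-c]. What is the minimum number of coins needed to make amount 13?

 a  0  1  2  3  4  5  6  7  8  9 10 11 12 13
dp  0  1  2  1  1  2  2  2  2  3  3  3  3  1

1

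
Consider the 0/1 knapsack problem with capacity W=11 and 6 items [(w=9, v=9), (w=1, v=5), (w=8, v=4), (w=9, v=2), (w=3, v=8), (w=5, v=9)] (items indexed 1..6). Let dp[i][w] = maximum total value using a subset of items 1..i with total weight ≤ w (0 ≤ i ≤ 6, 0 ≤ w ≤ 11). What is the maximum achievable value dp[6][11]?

22

i\w   0   1   2   3   4   5   6   7   8   9  10  11
  0   0   0   0   0   0   0   0   0   0   0   0   0
  1   0   0   0   0   0   0   0   0   0   9   9   9
  2   0   5   5   5   5   5   5   5   5   9  14  14
  3   0   5   5   5   5   5   5   5   5   9  14  14
  4   0   5   5   5   5   5   5   5   5   9  14  14
  5   0   5   5   8  13  13  13  13  13  13  14  14
  6   0   5   5   8  13  13  14  14  17  22  22  22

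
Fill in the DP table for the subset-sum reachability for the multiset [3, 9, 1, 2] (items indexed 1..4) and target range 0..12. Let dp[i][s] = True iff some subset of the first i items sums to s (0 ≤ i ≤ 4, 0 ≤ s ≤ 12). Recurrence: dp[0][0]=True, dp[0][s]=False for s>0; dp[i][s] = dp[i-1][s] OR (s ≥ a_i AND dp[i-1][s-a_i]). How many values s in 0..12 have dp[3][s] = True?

7

i\s   0   1   2   3   4   5   6   7   8   9  10  11  12
  0   T   F   F   F   F   F   F   F   F   F   F   F   F
  1   T   F   F   T   F   F   F   F   F   F   F   F   F
  2   T   F   F   T   F   F   F   F   F   T   F   F   T
  3   T   T   F   T   T   F   F   F   F   T   T   F   T
  4   T   T   T   T   T   T   T   F   F   T   T   T   T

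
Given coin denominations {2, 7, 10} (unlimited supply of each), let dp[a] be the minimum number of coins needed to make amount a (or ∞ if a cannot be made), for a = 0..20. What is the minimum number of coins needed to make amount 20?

2

 a  0  1  2  3  4  5  6  7  8  9 10 11 12 13 14 15 16 17 18 19 20
dp  0  -  1  -  2  -  3  1  4  2  1  3  2  4  2  5  3  2  4  3  2
(- denotes ∞ / unreachable)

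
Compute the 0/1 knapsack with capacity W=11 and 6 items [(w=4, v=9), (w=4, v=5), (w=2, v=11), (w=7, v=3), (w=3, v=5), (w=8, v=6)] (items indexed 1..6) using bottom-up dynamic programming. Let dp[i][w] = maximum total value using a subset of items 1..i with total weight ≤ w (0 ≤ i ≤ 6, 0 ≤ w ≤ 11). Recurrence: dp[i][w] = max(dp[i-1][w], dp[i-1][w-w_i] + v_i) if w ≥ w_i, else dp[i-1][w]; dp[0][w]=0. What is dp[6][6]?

i\w   0   1   2   3   4   5   6   7   8   9  10  11
  0   0   0   0   0   0   0   0   0   0   0   0   0
  1   0   0   0   0   9   9   9   9   9   9   9   9
  2   0   0   0   0   9   9   9   9  14  14  14  14
  3   0   0  11  11  11  11  20  20  20  20  25  25
  4   0   0  11  11  11  11  20  20  20  20  25  25
  5   0   0  11  11  11  16  20  20  20  25  25  25
  6   0   0  11  11  11  16  20  20  20  25  25  25

20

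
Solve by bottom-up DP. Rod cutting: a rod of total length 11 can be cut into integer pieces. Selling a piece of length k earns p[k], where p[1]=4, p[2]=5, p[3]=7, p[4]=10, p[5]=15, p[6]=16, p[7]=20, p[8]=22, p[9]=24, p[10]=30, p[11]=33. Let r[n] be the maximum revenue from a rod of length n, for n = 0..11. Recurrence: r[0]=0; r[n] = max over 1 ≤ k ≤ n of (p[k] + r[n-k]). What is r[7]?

   n    0    1    2    3    4    5    6    7    8    9   10   11
r[n]    0    4    8   12   16   20   24   28   32   36   40   44

28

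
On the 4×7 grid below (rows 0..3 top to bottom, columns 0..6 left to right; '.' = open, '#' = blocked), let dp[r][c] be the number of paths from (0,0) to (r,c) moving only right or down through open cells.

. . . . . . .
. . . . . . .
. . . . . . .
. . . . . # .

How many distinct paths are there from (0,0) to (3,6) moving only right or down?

r\c   0   1   2   3   4   5   6
  0   1   1   1   1   1   1   1
  1   1   2   3   4   5   6   7
  2   1   3   6  10  15  21  28
  3   1   4  10  20  35   0  28

28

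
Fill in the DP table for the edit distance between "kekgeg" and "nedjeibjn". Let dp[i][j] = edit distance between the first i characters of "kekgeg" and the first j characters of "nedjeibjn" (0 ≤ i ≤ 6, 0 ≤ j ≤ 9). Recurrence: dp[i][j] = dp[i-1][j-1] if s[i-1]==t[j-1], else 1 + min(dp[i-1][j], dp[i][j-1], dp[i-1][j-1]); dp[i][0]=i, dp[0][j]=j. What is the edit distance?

7

   ''  n  e  d  j  e  i  b  j  n
''  0  1  2  3  4  5  6  7  8  9
 k  1  1  2  3  4  5  6  7  8  9
 e  2  2  1  2  3  4  5  6  7  8
 k  3  3  2  2  3  4  5  6  7  8
 g  4  4  3  3  3  4  5  6  7  8
 e  5  5  4  4  4  3  4  5  6  7
 g  6  6  5  5  5  4  4  5  6  7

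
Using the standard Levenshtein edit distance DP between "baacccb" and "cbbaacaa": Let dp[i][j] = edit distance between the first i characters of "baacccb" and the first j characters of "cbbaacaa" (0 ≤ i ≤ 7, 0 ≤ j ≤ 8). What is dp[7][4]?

6

   ''  c  b  b  a  a  c  a  a
''  0  1  2  3  4  5  6  7  8
 b  1  1  1  2  3  4  5  6  7
 a  2  2  2  2  2  3  4  5  6
 a  3  3  3  3  2  2  3  4  5
 c  4  3  4  4  3  3  2  3  4
 c  5  4  4  5  4  4  3  3  4
 c  6  5  5  5  5  5  4  4  4
 b  7  6  5  5  6  6  5  5  5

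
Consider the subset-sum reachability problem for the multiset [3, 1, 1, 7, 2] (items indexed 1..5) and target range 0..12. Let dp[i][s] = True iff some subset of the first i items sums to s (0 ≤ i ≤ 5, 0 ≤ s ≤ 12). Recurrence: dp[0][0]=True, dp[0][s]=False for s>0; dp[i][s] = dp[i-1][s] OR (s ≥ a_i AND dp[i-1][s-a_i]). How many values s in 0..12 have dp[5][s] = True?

13

i\s   0   1   2   3   4   5   6   7   8   9  10  11  12
  0   T   F   F   F   F   F   F   F   F   F   F   F   F
  1   T   F   F   T   F   F   F   F   F   F   F   F   F
  2   T   T   F   T   T   F   F   F   F   F   F   F   F
  3   T   T   T   T   T   T   F   F   F   F   F   F   F
  4   T   T   T   T   T   T   F   T   T   T   T   T   T
  5   T   T   T   T   T   T   T   T   T   T   T   T   T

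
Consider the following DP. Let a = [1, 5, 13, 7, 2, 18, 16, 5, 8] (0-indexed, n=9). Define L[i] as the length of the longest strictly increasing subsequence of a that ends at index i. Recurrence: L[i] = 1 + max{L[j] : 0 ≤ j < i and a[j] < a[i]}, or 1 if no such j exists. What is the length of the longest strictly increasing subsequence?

4

   i    0    1    2    3    4    5    6    7    8
a[i]    1    5   13    7    2   18   16    5    8
L[i]    1    2    3    3    2    4    4    3    4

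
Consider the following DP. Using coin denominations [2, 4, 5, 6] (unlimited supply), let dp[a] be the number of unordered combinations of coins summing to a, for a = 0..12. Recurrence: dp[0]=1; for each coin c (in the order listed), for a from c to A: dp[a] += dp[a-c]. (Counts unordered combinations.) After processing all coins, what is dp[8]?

after  coin     0     1     2     3     4     5     6     7     8     9    10    11    12
          2     1     0     1     0     1     0     1     0     1     0     1     0     1
          4     1     0     1     0     2     0     2     0     3     0     3     0     4
          5     1     0     1     0     2     1     2     1     3     2     4     2     5
          6     1     0     1     0     2     1     3     1     4     2     6     3     8

4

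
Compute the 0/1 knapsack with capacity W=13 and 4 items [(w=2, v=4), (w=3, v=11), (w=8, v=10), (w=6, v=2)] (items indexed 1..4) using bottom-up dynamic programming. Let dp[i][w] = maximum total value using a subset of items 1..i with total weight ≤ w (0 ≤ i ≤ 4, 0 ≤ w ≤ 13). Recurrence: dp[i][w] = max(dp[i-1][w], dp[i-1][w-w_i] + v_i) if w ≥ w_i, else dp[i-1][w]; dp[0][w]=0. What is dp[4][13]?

i\w   0   1   2   3   4   5   6   7   8   9  10  11  12  13
  0   0   0   0   0   0   0   0   0   0   0   0   0   0   0
  1   0   0   4   4   4   4   4   4   4   4   4   4   4   4
  2   0   0   4  11  11  15  15  15  15  15  15  15  15  15
  3   0   0   4  11  11  15  15  15  15  15  15  21  21  25
  4   0   0   4  11  11  15  15  15  15  15  15  21  21  25

25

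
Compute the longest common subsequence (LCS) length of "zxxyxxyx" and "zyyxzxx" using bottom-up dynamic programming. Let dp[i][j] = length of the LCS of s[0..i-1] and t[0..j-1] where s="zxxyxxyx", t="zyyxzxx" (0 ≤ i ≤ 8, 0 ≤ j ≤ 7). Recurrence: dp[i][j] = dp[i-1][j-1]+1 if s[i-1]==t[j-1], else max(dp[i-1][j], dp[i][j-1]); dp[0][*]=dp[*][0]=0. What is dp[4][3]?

2

   ''  z  y  y  x  z  x  x
''  0  0  0  0  0  0  0  0
 z  0  1  1  1  1  1  1  1
 x  0  1  1  1  2  2  2  2
 x  0  1  1  1  2  2  3  3
 y  0  1  2  2  2  2  3  3
 x  0  1  2  2  3  3  3  4
 x  0  1  2  2  3  3  4  4
 y  0  1  2  3  3  3  4  4
 x  0  1  2  3  4  4  4  5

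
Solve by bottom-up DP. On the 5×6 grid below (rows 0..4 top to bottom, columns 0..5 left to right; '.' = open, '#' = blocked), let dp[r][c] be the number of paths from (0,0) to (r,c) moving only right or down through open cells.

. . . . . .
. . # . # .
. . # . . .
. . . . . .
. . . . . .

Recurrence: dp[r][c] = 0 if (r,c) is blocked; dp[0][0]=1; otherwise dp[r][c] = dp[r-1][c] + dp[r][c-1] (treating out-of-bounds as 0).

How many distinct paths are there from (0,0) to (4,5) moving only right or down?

r\c   0   1   2   3   4   5
  0   1   1   1   1   1   1
  1   1   2   0   1   0   1
  2   1   3   0   1   1   2
  3   1   4   4   5   6   8
  4   1   5   9  14  20  28

28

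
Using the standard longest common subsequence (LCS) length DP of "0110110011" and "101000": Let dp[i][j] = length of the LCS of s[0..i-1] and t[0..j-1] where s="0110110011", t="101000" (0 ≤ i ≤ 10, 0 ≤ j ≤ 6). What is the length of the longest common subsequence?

   ''  1  0  1  0  0  0
''  0  0  0  0  0  0  0
 0  0  0  1  1  1  1  1
 1  0  1  1  2  2  2  2
 1  0  1  1  2  2  2  2
 0  0  1  2  2  3  3  3
 1  0  1  2  3  3  3  3
 1  0  1  2  3  3  3  3
 0  0  1  2  3  4  4  4
 0  0  1  2  3  4  5  5
 1  0  1  2  3  4  5  5
 1  0  1  2  3  4  5  5

5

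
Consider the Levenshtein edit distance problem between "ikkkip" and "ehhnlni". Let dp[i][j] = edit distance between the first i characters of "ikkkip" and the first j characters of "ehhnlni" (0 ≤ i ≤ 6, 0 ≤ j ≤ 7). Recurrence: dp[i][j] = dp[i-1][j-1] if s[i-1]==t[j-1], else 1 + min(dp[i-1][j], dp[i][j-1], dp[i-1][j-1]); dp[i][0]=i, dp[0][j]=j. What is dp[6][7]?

7

   ''  e  h  h  n  l  n  i
''  0  1  2  3  4  5  6  7
 i  1  1  2  3  4  5  6  6
 k  2  2  2  3  4  5  6  7
 k  3  3  3  3  4  5  6  7
 k  4  4  4  4  4  5  6  7
 i  5  5  5  5  5  5  6  6
 p  6  6  6  6  6  6  6  7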